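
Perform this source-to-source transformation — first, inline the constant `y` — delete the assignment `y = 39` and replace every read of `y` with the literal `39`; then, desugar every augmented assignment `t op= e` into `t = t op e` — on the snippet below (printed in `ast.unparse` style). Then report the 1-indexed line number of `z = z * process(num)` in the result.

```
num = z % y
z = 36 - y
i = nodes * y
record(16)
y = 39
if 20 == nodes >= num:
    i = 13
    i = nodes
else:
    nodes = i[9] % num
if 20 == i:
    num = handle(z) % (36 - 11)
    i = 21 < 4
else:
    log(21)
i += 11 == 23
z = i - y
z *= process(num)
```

Transformed code:
num = z % 39
z = 36 - 39
i = nodes * 39
record(16)
if 20 == nodes >= num:
    i = 13
    i = nodes
else:
    nodes = i[9] % num
if 20 == i:
    num = handle(z) % (36 - 11)
    i = 21 < 4
else:
    log(21)
i = i + (11 == 23)
z = i - 39
z = z * process(num)

17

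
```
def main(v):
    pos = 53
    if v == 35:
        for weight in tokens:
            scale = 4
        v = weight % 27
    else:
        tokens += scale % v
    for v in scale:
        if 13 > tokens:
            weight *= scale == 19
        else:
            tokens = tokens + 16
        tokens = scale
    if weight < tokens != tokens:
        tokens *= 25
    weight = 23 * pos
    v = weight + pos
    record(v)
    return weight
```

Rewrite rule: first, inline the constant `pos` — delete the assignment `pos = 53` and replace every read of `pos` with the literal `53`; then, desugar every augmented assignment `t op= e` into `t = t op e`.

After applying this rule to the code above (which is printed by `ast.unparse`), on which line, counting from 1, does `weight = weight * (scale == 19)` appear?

Transformed code:
def main(v):
    if v == 35:
        for weight in tokens:
            scale = 4
        v = weight % 27
    else:
        tokens = tokens + scale % v
    for v in scale:
        if 13 > tokens:
            weight = weight * (scale == 19)
        else:
            tokens = tokens + 16
        tokens = scale
    if weight < tokens != tokens:
        tokens = tokens * 25
    weight = 23 * 53
    v = weight + 53
    record(v)
    return weight

10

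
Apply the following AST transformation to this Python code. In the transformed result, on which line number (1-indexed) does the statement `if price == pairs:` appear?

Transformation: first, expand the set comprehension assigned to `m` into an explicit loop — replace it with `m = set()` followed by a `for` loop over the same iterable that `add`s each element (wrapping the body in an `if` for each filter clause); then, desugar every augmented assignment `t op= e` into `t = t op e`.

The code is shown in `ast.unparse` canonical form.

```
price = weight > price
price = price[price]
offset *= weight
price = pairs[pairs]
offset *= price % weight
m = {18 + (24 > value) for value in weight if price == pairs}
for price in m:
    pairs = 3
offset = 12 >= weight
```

Transformed code:
price = weight > price
price = price[price]
offset = offset * weight
price = pairs[pairs]
offset = offset * (price % weight)
m = set()
for value in weight:
    if price == pairs:
        m.add(18 + (24 > value))
for price in m:
    pairs = 3
offset = 12 >= weight

8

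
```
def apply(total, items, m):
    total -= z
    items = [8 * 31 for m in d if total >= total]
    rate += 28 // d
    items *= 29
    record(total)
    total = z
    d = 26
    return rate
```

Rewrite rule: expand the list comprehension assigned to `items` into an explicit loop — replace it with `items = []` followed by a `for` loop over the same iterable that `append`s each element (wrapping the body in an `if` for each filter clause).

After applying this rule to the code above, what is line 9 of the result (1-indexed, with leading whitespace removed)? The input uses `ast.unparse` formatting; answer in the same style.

Transformed code:
def apply(total, items, m):
    total -= z
    items = []
    for m in d:
        if total >= total:
            items.append(8 * 31)
    rate += 28 // d
    items *= 29
    record(total)
    total = z
    d = 26
    return rate

record(total)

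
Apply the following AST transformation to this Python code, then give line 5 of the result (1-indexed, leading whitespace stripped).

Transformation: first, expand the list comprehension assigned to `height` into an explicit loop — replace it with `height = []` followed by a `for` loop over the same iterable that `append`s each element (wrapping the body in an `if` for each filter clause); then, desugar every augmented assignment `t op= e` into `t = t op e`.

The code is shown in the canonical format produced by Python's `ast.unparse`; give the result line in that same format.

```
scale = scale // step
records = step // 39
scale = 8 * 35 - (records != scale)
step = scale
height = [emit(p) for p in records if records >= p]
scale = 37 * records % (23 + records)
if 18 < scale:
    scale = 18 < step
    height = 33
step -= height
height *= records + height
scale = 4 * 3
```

height = []

Transformed code:
scale = scale // step
records = step // 39
scale = 8 * 35 - (records != scale)
step = scale
height = []
for p in records:
    if records >= p:
        height.append(emit(p))
scale = 37 * records % (23 + records)
if 18 < scale:
    scale = 18 < step
    height = 33
step = step - height
height = height * (records + height)
scale = 4 * 3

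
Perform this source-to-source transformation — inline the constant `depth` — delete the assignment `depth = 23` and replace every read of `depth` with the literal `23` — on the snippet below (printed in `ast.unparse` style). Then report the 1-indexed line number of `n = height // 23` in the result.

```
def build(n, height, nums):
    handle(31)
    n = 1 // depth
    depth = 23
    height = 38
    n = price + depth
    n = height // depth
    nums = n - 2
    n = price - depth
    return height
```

6

Transformed code:
def build(n, height, nums):
    handle(31)
    n = 1 // 23
    height = 38
    n = price + 23
    n = height // 23
    nums = n - 2
    n = price - 23
    return height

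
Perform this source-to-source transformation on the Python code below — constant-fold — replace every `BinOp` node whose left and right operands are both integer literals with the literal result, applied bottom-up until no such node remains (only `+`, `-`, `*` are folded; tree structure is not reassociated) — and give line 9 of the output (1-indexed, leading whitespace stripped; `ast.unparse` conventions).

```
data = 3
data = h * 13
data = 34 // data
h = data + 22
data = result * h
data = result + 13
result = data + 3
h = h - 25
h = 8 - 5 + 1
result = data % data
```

Transformed code:
data = 3
data = h * 13
data = 34 // data
h = data + 22
data = result * h
data = result + 13
result = data + 3
h = h - 25
h = 4
result = data % data

h = 4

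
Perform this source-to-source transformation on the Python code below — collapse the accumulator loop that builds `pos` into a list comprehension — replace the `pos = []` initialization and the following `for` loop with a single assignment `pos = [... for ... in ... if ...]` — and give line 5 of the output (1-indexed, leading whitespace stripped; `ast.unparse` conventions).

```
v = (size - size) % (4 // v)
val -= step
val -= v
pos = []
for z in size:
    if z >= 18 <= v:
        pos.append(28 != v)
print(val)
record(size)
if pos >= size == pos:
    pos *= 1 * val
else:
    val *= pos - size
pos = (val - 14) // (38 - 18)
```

print(val)

Transformed code:
v = (size - size) % (4 // v)
val -= step
val -= v
pos = [28 != v for z in size if z >= 18 <= v]
print(val)
record(size)
if pos >= size == pos:
    pos *= 1 * val
else:
    val *= pos - size
pos = (val - 14) // (38 - 18)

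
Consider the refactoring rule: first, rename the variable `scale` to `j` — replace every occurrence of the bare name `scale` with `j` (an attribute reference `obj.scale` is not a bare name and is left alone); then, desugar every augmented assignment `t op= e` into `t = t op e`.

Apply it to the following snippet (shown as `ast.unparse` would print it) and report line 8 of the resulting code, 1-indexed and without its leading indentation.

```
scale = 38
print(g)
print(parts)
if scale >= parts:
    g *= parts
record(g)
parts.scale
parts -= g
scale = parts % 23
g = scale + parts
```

parts = parts - g

Transformed code:
j = 38
print(g)
print(parts)
if j >= parts:
    g = g * parts
record(g)
parts.scale
parts = parts - g
j = parts % 23
g = j + parts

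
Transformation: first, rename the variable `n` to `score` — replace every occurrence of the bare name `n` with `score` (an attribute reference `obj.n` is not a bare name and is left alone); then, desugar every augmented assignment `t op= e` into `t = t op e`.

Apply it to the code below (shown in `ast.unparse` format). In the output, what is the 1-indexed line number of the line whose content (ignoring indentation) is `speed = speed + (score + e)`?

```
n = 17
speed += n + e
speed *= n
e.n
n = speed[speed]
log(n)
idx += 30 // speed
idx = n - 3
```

Transformed code:
score = 17
speed = speed + (score + e)
speed = speed * score
e.n
score = speed[speed]
log(score)
idx = idx + 30 // speed
idx = score - 3

2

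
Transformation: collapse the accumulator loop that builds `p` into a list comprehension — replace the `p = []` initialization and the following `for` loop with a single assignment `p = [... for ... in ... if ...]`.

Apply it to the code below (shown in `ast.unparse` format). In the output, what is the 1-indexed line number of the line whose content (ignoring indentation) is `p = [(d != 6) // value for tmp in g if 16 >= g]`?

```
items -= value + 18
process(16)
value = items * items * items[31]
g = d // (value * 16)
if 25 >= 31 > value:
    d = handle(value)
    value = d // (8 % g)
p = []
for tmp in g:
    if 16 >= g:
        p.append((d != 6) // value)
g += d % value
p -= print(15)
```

8

Transformed code:
items -= value + 18
process(16)
value = items * items * items[31]
g = d // (value * 16)
if 25 >= 31 > value:
    d = handle(value)
    value = d // (8 % g)
p = [(d != 6) // value for tmp in g if 16 >= g]
g += d % value
p -= print(15)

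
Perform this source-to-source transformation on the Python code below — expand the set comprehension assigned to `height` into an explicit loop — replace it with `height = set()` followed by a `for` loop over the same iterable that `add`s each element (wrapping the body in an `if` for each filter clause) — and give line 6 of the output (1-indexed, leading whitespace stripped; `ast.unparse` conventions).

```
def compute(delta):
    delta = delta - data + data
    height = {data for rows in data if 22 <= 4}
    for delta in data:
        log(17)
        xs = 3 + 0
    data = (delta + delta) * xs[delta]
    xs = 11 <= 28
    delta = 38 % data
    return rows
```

Transformed code:
def compute(delta):
    delta = delta - data + data
    height = set()
    for rows in data:
        if 22 <= 4:
            height.add(data)
    for delta in data:
        log(17)
        xs = 3 + 0
    data = (delta + delta) * xs[delta]
    xs = 11 <= 28
    delta = 38 % data
    return rows

height.add(data)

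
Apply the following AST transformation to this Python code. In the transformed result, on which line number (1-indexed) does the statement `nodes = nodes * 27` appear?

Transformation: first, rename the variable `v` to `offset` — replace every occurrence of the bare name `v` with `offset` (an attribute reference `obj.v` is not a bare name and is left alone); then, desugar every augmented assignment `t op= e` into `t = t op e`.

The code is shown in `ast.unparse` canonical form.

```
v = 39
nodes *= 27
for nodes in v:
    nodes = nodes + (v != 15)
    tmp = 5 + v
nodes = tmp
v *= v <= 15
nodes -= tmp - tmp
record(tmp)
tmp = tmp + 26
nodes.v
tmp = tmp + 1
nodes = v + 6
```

Transformed code:
offset = 39
nodes = nodes * 27
for nodes in offset:
    nodes = nodes + (offset != 15)
    tmp = 5 + offset
nodes = tmp
offset = offset * (offset <= 15)
nodes = nodes - (tmp - tmp)
record(tmp)
tmp = tmp + 26
nodes.v
tmp = tmp + 1
nodes = offset + 6

2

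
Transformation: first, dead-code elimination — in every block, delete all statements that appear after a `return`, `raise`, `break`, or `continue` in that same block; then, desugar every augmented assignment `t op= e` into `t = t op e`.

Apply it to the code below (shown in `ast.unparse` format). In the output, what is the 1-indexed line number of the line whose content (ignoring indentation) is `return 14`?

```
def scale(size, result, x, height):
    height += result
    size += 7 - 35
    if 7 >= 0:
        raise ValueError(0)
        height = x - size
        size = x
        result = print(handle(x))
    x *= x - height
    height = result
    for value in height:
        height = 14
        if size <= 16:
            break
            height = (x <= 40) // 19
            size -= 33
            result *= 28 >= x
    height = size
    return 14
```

13

Transformed code:
def scale(size, result, x, height):
    height = height + result
    size = size + (7 - 35)
    if 7 >= 0:
        raise ValueError(0)
    x = x * (x - height)
    height = result
    for value in height:
        height = 14
        if size <= 16:
            break
    height = size
    return 14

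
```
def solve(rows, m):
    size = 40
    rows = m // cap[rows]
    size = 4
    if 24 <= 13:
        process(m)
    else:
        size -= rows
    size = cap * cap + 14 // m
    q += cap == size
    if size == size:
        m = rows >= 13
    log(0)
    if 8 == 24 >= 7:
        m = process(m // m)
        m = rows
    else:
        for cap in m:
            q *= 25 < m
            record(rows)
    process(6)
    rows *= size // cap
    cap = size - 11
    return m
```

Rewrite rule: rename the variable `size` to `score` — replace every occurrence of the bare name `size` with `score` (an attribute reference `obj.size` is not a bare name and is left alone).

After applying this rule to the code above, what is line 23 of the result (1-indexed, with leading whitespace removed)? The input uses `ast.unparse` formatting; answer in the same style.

Transformed code:
def solve(rows, m):
    score = 40
    rows = m // cap[rows]
    score = 4
    if 24 <= 13:
        process(m)
    else:
        score -= rows
    score = cap * cap + 14 // m
    q += cap == score
    if score == score:
        m = rows >= 13
    log(0)
    if 8 == 24 >= 7:
        m = process(m // m)
        m = rows
    else:
        for cap in m:
            q *= 25 < m
            record(rows)
    process(6)
    rows *= score // cap
    cap = score - 11
    return m

cap = score - 11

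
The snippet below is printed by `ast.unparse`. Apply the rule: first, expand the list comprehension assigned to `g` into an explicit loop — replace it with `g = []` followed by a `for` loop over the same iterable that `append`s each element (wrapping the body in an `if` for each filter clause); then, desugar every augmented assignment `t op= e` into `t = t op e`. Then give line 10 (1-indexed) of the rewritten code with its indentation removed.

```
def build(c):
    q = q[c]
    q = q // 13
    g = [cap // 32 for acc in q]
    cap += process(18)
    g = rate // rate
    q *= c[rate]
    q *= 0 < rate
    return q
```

Transformed code:
def build(c):
    q = q[c]
    q = q // 13
    g = []
    for acc in q:
        g.append(cap // 32)
    cap = cap + process(18)
    g = rate // rate
    q = q * c[rate]
    q = q * (0 < rate)
    return q

q = q * (0 < rate)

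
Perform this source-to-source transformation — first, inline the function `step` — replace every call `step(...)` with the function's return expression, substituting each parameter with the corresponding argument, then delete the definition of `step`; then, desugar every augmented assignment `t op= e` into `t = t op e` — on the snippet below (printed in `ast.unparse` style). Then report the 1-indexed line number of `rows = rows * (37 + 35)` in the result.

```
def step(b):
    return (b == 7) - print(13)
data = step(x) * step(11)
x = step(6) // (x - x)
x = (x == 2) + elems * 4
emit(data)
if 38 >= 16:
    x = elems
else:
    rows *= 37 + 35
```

8

Transformed code:
data = ((x == 7) - print(13)) * ((11 == 7) - print(13))
x = ((6 == 7) - print(13)) // (x - x)
x = (x == 2) + elems * 4
emit(data)
if 38 >= 16:
    x = elems
else:
    rows = rows * (37 + 35)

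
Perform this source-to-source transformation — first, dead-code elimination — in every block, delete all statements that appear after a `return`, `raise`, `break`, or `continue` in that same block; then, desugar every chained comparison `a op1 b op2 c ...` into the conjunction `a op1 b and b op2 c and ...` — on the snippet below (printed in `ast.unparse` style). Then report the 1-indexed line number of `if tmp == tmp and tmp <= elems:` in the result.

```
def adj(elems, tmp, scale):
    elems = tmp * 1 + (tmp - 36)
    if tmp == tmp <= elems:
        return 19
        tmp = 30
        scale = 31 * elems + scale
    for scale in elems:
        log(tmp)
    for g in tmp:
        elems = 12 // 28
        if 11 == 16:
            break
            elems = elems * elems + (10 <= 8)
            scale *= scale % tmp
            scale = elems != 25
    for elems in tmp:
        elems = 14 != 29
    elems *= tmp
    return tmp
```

3

Transformed code:
def adj(elems, tmp, scale):
    elems = tmp * 1 + (tmp - 36)
    if tmp == tmp and tmp <= elems:
        return 19
    for scale in elems:
        log(tmp)
    for g in tmp:
        elems = 12 // 28
        if 11 == 16:
            break
    for elems in tmp:
        elems = 14 != 29
    elems *= tmp
    return tmp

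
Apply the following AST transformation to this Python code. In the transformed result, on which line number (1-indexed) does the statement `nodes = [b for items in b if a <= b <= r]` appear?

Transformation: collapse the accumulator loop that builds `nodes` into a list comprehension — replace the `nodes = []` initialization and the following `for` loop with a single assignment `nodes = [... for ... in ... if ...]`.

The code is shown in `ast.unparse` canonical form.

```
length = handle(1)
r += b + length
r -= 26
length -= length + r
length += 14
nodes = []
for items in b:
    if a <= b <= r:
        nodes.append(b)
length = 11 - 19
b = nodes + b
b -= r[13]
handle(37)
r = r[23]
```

6

Transformed code:
length = handle(1)
r += b + length
r -= 26
length -= length + r
length += 14
nodes = [b for items in b if a <= b <= r]
length = 11 - 19
b = nodes + b
b -= r[13]
handle(37)
r = r[23]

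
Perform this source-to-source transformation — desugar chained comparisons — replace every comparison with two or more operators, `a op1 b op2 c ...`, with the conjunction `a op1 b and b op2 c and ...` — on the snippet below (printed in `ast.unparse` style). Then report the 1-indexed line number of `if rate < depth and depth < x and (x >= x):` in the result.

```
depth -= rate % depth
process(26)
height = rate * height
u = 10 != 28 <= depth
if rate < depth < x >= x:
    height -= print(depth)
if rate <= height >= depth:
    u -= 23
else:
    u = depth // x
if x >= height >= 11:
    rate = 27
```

5

Transformed code:
depth -= rate % depth
process(26)
height = rate * height
u = 10 != 28 and 28 <= depth
if rate < depth and depth < x and (x >= x):
    height -= print(depth)
if rate <= height and height >= depth:
    u -= 23
else:
    u = depth // x
if x >= height and height >= 11:
    rate = 27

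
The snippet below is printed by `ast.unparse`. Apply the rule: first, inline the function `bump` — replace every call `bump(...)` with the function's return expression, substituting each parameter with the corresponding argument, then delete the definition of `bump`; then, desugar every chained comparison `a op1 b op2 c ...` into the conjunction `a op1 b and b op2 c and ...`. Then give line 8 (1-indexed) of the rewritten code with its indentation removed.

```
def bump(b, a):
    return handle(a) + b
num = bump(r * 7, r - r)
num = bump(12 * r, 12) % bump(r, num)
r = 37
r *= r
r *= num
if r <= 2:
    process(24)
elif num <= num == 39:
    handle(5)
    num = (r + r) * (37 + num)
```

Transformed code:
num = handle(r - r) + r * 7
num = (handle(12) + 12 * r) % (handle(num) + r)
r = 37
r *= r
r *= num
if r <= 2:
    process(24)
elif num <= num and num == 39:
    handle(5)
    num = (r + r) * (37 + num)

elif num <= num and num == 39:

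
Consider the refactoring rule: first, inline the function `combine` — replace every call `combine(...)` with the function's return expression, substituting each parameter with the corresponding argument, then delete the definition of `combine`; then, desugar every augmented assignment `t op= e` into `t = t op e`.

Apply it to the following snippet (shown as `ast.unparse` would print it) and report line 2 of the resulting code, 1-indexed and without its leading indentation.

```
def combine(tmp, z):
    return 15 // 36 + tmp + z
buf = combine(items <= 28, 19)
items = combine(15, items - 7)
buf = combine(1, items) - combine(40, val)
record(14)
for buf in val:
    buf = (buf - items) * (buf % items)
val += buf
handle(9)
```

items = 15 // 36 + 15 + (items - 7)

Transformed code:
buf = 15 // 36 + (items <= 28) + 19
items = 15 // 36 + 15 + (items - 7)
buf = 15 // 36 + 1 + items - (15 // 36 + 40 + val)
record(14)
for buf in val:
    buf = (buf - items) * (buf % items)
val = val + buf
handle(9)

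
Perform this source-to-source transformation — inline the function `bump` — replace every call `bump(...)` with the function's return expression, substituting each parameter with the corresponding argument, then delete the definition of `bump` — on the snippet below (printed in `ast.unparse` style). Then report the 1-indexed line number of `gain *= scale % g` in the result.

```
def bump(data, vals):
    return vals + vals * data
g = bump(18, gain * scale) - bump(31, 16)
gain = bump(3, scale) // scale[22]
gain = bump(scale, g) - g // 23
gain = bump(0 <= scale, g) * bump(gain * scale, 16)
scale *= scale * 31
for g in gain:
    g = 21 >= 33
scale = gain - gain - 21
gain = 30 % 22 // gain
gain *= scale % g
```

10

Transformed code:
g = gain * scale + gain * scale * 18 - (16 + 16 * 31)
gain = (scale + scale * 3) // scale[22]
gain = g + g * scale - g // 23
gain = (g + g * (0 <= scale)) * (16 + 16 * (gain * scale))
scale *= scale * 31
for g in gain:
    g = 21 >= 33
scale = gain - gain - 21
gain = 30 % 22 // gain
gain *= scale % g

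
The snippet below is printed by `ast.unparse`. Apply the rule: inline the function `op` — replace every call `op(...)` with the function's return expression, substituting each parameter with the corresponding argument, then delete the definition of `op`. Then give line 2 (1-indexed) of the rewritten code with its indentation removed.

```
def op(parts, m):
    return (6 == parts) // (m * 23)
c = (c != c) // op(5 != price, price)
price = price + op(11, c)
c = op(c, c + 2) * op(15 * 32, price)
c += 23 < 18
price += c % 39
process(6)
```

price = price + (6 == 11) // (c * 23)

Transformed code:
c = (c != c) // ((6 == (5 != price)) // (price * 23))
price = price + (6 == 11) // (c * 23)
c = (6 == c) // ((c + 2) * 23) * ((6 == 15 * 32) // (price * 23))
c += 23 < 18
price += c % 39
process(6)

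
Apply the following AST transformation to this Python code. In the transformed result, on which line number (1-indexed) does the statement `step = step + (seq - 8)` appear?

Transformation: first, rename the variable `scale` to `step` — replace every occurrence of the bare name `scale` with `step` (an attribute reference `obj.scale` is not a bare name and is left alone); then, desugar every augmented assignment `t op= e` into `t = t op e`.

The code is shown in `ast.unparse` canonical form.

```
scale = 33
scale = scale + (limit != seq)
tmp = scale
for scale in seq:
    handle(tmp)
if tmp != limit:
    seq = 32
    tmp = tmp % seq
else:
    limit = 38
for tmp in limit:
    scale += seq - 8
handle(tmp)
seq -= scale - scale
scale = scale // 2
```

12

Transformed code:
step = 33
step = step + (limit != seq)
tmp = step
for step in seq:
    handle(tmp)
if tmp != limit:
    seq = 32
    tmp = tmp % seq
else:
    limit = 38
for tmp in limit:
    step = step + (seq - 8)
handle(tmp)
seq = seq - (step - step)
step = step // 2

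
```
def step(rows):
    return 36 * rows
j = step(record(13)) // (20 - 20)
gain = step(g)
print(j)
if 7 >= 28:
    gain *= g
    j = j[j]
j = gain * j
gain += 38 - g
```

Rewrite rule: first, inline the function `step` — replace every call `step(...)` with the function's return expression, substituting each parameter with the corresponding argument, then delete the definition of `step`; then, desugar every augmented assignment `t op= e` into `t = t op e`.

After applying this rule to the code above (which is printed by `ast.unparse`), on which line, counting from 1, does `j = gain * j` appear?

Transformed code:
j = 36 * record(13) // (20 - 20)
gain = 36 * g
print(j)
if 7 >= 28:
    gain = gain * g
    j = j[j]
j = gain * j
gain = gain + (38 - g)

7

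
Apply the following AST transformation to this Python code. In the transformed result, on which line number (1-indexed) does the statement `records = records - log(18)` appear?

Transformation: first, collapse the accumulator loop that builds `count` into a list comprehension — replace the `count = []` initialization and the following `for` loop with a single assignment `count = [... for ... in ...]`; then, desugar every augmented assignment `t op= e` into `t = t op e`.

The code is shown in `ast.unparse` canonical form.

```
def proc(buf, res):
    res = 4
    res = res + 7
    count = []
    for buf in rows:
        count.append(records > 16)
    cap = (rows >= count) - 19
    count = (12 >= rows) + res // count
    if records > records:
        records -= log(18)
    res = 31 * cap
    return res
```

8

Transformed code:
def proc(buf, res):
    res = 4
    res = res + 7
    count = [records > 16 for buf in rows]
    cap = (rows >= count) - 19
    count = (12 >= rows) + res // count
    if records > records:
        records = records - log(18)
    res = 31 * cap
    return res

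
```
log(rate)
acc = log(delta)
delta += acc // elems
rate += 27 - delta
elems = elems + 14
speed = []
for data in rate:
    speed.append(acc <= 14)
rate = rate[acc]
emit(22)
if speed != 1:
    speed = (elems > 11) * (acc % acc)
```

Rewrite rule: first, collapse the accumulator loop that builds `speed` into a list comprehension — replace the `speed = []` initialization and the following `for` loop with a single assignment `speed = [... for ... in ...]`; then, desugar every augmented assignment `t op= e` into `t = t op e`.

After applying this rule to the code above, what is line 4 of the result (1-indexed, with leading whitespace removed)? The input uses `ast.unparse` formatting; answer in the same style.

rate = rate + (27 - delta)

Transformed code:
log(rate)
acc = log(delta)
delta = delta + acc // elems
rate = rate + (27 - delta)
elems = elems + 14
speed = [acc <= 14 for data in rate]
rate = rate[acc]
emit(22)
if speed != 1:
    speed = (elems > 11) * (acc % acc)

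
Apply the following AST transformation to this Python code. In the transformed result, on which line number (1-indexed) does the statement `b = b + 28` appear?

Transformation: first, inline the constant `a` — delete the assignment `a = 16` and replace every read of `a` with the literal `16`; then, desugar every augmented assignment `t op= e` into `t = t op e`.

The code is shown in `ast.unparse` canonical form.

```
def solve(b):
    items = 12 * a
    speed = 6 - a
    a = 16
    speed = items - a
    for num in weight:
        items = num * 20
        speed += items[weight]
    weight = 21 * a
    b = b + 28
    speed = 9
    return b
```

Transformed code:
def solve(b):
    items = 12 * 16
    speed = 6 - 16
    speed = items - 16
    for num in weight:
        items = num * 20
        speed = speed + items[weight]
    weight = 21 * 16
    b = b + 28
    speed = 9
    return b

9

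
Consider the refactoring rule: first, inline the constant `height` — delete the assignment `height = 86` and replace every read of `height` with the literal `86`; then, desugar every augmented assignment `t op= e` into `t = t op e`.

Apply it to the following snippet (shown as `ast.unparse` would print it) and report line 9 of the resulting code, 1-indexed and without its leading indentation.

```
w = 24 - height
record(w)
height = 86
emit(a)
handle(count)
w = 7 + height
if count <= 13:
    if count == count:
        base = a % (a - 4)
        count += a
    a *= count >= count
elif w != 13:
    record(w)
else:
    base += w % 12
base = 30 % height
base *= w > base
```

Transformed code:
w = 24 - 86
record(w)
emit(a)
handle(count)
w = 7 + 86
if count <= 13:
    if count == count:
        base = a % (a - 4)
        count = count + a
    a = a * (count >= count)
elif w != 13:
    record(w)
else:
    base = base + w % 12
base = 30 % 86
base = base * (w > base)

count = count + a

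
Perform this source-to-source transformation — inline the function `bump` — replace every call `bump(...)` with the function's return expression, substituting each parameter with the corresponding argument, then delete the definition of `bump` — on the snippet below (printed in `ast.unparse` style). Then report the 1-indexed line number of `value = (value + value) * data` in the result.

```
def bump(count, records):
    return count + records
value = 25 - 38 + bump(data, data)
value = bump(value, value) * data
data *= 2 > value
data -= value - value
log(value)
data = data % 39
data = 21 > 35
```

Transformed code:
value = 25 - 38 + (data + data)
value = (value + value) * data
data *= 2 > value
data -= value - value
log(value)
data = data % 39
data = 21 > 35

2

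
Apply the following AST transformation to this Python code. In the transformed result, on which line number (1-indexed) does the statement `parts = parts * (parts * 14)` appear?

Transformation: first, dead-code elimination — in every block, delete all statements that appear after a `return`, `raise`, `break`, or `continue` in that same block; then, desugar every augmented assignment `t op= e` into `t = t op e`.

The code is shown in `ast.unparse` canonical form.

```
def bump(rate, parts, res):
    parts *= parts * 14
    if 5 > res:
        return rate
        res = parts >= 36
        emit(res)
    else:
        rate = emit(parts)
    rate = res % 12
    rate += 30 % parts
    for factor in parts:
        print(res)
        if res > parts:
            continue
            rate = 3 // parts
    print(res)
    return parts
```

2

Transformed code:
def bump(rate, parts, res):
    parts = parts * (parts * 14)
    if 5 > res:
        return rate
    else:
        rate = emit(parts)
    rate = res % 12
    rate = rate + 30 % parts
    for factor in parts:
        print(res)
        if res > parts:
            continue
    print(res)
    return parts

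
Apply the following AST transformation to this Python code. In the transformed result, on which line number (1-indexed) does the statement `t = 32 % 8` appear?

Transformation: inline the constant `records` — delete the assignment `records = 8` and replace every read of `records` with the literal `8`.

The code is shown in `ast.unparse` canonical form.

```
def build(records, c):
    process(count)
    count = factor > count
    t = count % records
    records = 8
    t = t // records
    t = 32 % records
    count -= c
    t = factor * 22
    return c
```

Transformed code:
def build(records, c):
    process(count)
    count = factor > count
    t = count % 8
    t = t // 8
    t = 32 % 8
    count -= c
    t = factor * 22
    return c

6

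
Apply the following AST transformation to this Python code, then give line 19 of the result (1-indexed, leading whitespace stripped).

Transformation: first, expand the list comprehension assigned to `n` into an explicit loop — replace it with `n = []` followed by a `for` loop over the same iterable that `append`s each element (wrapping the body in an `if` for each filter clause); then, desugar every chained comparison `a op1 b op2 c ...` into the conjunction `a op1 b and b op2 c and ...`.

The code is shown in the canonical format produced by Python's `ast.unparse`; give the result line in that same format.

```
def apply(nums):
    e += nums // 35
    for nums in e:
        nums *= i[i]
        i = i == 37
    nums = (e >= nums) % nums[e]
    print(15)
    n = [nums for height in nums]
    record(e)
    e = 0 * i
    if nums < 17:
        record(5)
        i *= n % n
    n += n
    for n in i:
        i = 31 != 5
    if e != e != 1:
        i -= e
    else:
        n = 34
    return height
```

if e != e and e != 1:

Transformed code:
def apply(nums):
    e += nums // 35
    for nums in e:
        nums *= i[i]
        i = i == 37
    nums = (e >= nums) % nums[e]
    print(15)
    n = []
    for height in nums:
        n.append(nums)
    record(e)
    e = 0 * i
    if nums < 17:
        record(5)
        i *= n % n
    n += n
    for n in i:
        i = 31 != 5
    if e != e and e != 1:
        i -= e
    else:
        n = 34
    return height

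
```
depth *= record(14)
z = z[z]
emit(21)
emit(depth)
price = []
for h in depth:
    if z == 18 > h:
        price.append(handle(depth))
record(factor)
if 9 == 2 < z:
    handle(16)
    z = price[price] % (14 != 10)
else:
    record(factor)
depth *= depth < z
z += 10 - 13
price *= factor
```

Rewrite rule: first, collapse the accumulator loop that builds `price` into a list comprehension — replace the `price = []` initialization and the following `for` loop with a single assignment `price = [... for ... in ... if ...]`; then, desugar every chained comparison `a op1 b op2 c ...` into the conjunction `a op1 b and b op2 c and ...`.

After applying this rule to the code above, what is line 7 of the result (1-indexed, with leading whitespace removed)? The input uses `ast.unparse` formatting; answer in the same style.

Transformed code:
depth *= record(14)
z = z[z]
emit(21)
emit(depth)
price = [handle(depth) for h in depth if z == 18 and 18 > h]
record(factor)
if 9 == 2 and 2 < z:
    handle(16)
    z = price[price] % (14 != 10)
else:
    record(factor)
depth *= depth < z
z += 10 - 13
price *= factor

if 9 == 2 and 2 < z:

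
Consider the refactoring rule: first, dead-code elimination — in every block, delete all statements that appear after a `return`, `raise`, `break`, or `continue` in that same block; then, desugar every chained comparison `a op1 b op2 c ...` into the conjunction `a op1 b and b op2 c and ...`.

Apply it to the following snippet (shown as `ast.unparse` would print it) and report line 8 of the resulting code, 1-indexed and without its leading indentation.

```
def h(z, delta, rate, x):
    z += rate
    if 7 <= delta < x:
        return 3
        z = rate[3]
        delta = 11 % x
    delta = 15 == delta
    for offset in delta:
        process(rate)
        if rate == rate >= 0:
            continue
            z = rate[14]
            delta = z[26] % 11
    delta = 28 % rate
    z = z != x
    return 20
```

Transformed code:
def h(z, delta, rate, x):
    z += rate
    if 7 <= delta and delta < x:
        return 3
    delta = 15 == delta
    for offset in delta:
        process(rate)
        if rate == rate and rate >= 0:
            continue
    delta = 28 % rate
    z = z != x
    return 20

if rate == rate and rate >= 0:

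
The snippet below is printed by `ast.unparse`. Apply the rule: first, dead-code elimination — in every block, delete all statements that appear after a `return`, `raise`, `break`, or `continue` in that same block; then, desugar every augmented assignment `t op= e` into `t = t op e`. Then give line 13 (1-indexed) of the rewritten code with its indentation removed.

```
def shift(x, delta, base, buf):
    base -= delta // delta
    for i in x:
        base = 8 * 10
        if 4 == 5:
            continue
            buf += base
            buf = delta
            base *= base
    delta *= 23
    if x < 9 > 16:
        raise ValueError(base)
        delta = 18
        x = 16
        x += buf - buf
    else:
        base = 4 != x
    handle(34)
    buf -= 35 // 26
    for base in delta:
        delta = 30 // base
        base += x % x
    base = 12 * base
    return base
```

buf = buf - 35 // 26

Transformed code:
def shift(x, delta, base, buf):
    base = base - delta // delta
    for i in x:
        base = 8 * 10
        if 4 == 5:
            continue
    delta = delta * 23
    if x < 9 > 16:
        raise ValueError(base)
    else:
        base = 4 != x
    handle(34)
    buf = buf - 35 // 26
    for base in delta:
        delta = 30 // base
        base = base + x % x
    base = 12 * base
    return base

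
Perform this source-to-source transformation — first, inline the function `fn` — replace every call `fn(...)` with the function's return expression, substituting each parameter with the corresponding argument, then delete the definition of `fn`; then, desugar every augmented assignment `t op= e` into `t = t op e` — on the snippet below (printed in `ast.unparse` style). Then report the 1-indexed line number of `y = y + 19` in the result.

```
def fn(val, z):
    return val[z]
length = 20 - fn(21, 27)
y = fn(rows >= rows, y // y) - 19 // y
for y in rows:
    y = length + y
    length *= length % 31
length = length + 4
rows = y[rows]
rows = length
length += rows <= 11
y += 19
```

10

Transformed code:
length = 20 - 21[27]
y = (rows >= rows)[y // y] - 19 // y
for y in rows:
    y = length + y
    length = length * (length % 31)
length = length + 4
rows = y[rows]
rows = length
length = length + (rows <= 11)
y = y + 19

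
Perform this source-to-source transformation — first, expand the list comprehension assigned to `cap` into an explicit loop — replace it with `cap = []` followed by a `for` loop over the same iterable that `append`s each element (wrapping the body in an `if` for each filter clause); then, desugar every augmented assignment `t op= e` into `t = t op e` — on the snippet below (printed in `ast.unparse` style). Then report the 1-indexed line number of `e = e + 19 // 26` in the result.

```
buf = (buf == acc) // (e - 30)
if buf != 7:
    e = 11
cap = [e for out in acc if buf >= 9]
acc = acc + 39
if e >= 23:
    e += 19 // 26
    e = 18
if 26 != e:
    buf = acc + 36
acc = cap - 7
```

10

Transformed code:
buf = (buf == acc) // (e - 30)
if buf != 7:
    e = 11
cap = []
for out in acc:
    if buf >= 9:
        cap.append(e)
acc = acc + 39
if e >= 23:
    e = e + 19 // 26
    e = 18
if 26 != e:
    buf = acc + 36
acc = cap - 7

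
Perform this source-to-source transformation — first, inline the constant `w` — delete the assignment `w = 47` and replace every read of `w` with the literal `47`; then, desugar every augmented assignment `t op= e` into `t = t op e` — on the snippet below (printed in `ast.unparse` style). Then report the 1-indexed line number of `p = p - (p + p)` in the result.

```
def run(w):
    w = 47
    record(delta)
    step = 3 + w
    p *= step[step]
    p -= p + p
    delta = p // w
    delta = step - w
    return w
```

5

Transformed code:
def run(w):
    record(delta)
    step = 3 + 47
    p = p * step[step]
    p = p - (p + p)
    delta = p // 47
    delta = step - 47
    return 47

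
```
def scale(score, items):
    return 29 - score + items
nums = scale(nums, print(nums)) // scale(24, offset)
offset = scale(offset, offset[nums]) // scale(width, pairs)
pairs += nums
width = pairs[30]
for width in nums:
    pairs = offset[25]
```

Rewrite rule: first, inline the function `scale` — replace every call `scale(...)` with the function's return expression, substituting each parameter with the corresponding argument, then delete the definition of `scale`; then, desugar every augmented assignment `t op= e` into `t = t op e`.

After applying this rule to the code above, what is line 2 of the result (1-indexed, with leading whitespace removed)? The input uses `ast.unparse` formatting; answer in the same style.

Transformed code:
nums = (29 - nums + print(nums)) // (29 - 24 + offset)
offset = (29 - offset + offset[nums]) // (29 - width + pairs)
pairs = pairs + nums
width = pairs[30]
for width in nums:
    pairs = offset[25]

offset = (29 - offset + offset[nums]) // (29 - width + pairs)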